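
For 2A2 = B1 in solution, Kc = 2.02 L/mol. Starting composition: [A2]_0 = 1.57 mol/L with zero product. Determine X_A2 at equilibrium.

X = 0.674

Let X = conversion of A2; extent ξ = 1.57X/2 mol/L.
Concentrations: [A2] = 1.57 − 1.57X; [B1] = 0.785X.
Kc = [B1] / ([A2]^2).
This equals 2.02 at X = 0.674 (the root in 0 < X < 1).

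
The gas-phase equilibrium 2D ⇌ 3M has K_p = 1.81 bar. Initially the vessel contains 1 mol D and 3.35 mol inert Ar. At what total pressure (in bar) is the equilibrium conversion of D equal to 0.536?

Take 1 mol D as basis and let X be its fractional conversion, so ξ = 0.5X.
Species balance: n_D = 1 − X; n_M = 1.5X; n_I = 3.35 (inert).
Summing: n_T = 4.35 + 0.5X.
K_p = p_M^3 / (p_D^2) with p_i = (n_i/n_T)·P.
At X = 0.536: the mole-fraction product g(X) = Π y_i^ν_i = 0.5227. Since K_p = g(X)·P^{1}, P = (K_p/g)^(1/1) = (1.81/0.5227)^(1/1) = 3.46 bar.

P = 3.46 bar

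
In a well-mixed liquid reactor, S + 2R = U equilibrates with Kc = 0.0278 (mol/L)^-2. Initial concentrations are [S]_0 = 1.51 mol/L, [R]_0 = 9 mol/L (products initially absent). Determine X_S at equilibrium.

X = 0.591

Let X = conversion of S; extent ξ = 1.51·X mol/L.
Concentrations: [S] = 1.51 − 1.51X; [R] = 9 − 3.02X; [U] = 1.51X.
Kc = [U] / ([S] [R]^2).
This equals 0.0278 at X = 0.591 (the root in 0 < X < 1).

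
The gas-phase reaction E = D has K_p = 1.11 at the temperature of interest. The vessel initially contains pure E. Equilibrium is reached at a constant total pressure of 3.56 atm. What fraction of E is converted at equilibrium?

X = 0.526

Take 1 mol E as basis and let X be its fractional conversion, so ξ = X.
At extent ξ: n_E = 1 − X; n_D = X.
Since Δν = 0, n_T = 1 throughout.
Mole fractions y_i = n_i/n_T; K_p = p_D / (p_E) with p_i = y_i·P.
Substituting and setting equal to 1.11 gives a polynomial in X; the root in (0,1) is X = 0.526.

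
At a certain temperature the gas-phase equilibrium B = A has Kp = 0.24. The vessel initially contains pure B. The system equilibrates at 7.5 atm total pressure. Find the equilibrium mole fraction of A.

Take 1 mol B as basis and let X be its fractional conversion, so ξ = X.
Species balance: n_B = 1 − X; n_A = X.
n_T stays at 1 (no change in mole number).
y_i = n_i/n_T, p_i = y_i·P. Kp = p_A / (p_B).
Setting this equal to 0.24 and taking the physical root (0 < X < 1) gives X = 0.194.
Then n_A = 0.194, n_T = 1, so y_A = 0.194.

y_A = 0.194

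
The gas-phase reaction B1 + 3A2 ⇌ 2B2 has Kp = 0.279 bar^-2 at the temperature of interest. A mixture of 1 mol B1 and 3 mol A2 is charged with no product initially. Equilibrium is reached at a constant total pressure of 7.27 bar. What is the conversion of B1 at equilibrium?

X = 0.591

Take 1 mol B1 as basis and let X be its fractional conversion, so ξ = X.
Moles: n_B1 = 1 − X; n_A2 = 3 − 3X; n_B2 = 2X.
n_T = Σnᵢ = 4 − 2X.
With p_i = (n_i/n_T)P, Kp = p_B2^2 / (p_B1 p_A2^3).
Equating to 0.279 bar^-2 and solving on 0 < X < 1: X = 0.591.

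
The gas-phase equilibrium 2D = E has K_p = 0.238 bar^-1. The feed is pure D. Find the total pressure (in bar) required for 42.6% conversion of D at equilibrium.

P = 2.14 bar

Basis: 1 mol D initially; let X = conversion of D. Extent ξ = 0.5X.
Mole table: n_D = 1 − X; n_E = 0.5X.
n_T = Σnᵢ = 1 − 0.5X.
K_p = p_E / (p_D^2) with p_i = (n_i/n_T)·P.
At X = 0.426: the mole-fraction product g(X) = Π y_i^ν_i = 0.5088. Since K_p = g(X)·P^{-1}, P = (g/K_p)^(1/1) = (0.5088/0.238)^(1/1) = 2.14 bar.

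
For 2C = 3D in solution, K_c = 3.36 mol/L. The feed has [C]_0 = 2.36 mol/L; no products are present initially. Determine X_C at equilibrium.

Let X = conversion of C; extent ξ = 2.36X/2 mol/L.
Concentrations: [C] = 2.36 − 2.36X; [D] = 3.54X.
K_c = [D]^3 / ([C]^2).
Equating to 3.36 mol/L: the physical root is X = 0.483.

X = 0.483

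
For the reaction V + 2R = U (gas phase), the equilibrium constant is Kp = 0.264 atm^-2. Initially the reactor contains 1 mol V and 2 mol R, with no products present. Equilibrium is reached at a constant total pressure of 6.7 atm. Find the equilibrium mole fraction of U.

Let X = conversion of V (basis 1 mol V); extent of reaction ξ = X.
Species balance: n_V = 1 − X; n_R = 2 − 2X; n_U = X.
Total moles n_T = 3 − 2X.
Mole fractions y_i = n_i/n_T; Kp = p_U / (p_V p_R^2) with p_i = y_i·P.
Substituting and setting equal to 0.264 atm^-2 gives a polynomial in X; the root in (0,1) is X = 0.660.
Then n_U = 0.66, n_T = 1.68, so y_U = 0.393.

y_U = 0.393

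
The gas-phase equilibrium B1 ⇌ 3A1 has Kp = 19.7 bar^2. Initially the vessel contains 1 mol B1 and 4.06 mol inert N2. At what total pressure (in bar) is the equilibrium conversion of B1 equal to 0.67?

Take 1 mol B1 as basis and let X be its fractional conversion, so ξ = X.
Mole table: n_B1 = 1 − X; n_A1 = 3X; n_I = 4.06 (inert).
Summing: n_T = 5.06 + 2X.
Kp = p_A1^3 / (p_B1) with p_i = (n_i/n_T)·P.
At X = 0.67: the mole-fraction product g(X) = Π y_i^ν_i = 0.6008. Since Kp = g(X)·P^{2}, P = (Kp/g)^(1/2) = (19.7/0.6008)^(1/2) = 5.73 bar.

P = 5.73 bar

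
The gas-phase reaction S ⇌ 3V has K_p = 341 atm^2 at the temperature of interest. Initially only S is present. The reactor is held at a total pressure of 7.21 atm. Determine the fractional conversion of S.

Take 1 mol S as basis and let X be its fractional conversion, so ξ = X.
At extent ξ: n_S = 1 − X; n_V = 3X.
Total moles n_T = 1 + 2X.
y_i = n_i/n_T, p_i = y_i·P. K_p = p_V^3 / (p_S).
Substituting and setting equal to 341 atm^2 gives a polynomial in X; the root in (0,1) is X = 0.733.

X = 0.733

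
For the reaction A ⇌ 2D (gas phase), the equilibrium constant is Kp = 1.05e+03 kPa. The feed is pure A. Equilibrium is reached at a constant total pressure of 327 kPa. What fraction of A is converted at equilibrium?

X = 0.667

Take 1 mol A as basis and let X be its fractional conversion, so ξ = X.
Moles: n_A = 1 − X; n_D = 2X.
n_T = Σnᵢ = 1 + X.
With p_i = (n_i/n_T)P, Kp = p_D^2 / (p_A).
Setting this equal to 1.05e+03 kPa and taking the physical root (0 < X < 1) gives X = 0.667.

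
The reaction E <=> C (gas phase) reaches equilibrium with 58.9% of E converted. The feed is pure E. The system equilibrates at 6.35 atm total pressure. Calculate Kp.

Take 1 mol E as basis and let X be its fractional conversion, so ξ = X.
At extent ξ: n_E = 1 − X; n_C = X.
Total moles n_T = 1 (Δν = 0, constant).
At X = 0.589: n_E = 0.411, n_C = 0.589, n_T = 1.
p_i = (n_i/n_T)·P. Kp = p_C / (p_E) = 1.43.

Kp = 1.43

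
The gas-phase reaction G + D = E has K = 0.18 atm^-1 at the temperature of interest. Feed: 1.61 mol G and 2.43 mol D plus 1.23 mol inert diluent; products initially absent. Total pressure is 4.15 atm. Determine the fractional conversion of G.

Let X = conversion of G (basis 1.61 mol G); extent of reaction ξ = 1.61X.
Moles: n_G = 1.61 − 1.61X; n_D = 2.43 − 1.61X; n_E = 1.61X; n_I = 1.23 (inert).
Summing: n_T = 5.27 − 1.61X.
With p_i = (n_i/n_T)P, K = p_E / (p_G p_D).
This yields a degree-2 equation in X; solving on (0,1), X = 0.238.

X = 0.238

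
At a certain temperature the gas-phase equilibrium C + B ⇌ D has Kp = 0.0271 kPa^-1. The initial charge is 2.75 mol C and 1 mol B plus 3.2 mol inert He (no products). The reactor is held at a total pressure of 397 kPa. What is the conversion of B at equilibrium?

Basis: 1 mol B initially; let X = conversion of B. Extent ξ = X.
Mole table: n_C = 2.75 − X; n_B = 1 − X; n_D = X; n_I = 3.2 (inert).
Total moles n_T = 6.95 − X.
y_i = n_i/n_T, p_i = y_i·P. Kp = p_D / (p_C p_B).
This yields a degree-2 equation in X; solving on (0,1), X = 0.775.

X = 0.775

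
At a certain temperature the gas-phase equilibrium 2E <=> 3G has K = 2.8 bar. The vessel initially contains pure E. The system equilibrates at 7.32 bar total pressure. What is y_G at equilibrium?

y_G = 0.473

Let X = conversion of E (basis 1 mol E); extent of reaction ξ = 0.5X.
Species balance: n_E = 1 − X; n_G = 1.5X.
Total moles n_T = 1 + 0.5X.
With p_i = (n_i/n_T)P, K = p_G^3 / (p_E^2).
This yields a degree-3 equation in X; solving on (0,1), X = 0.375.
Then n_G = 0.562, n_T = 1.19, so y_G = 0.473.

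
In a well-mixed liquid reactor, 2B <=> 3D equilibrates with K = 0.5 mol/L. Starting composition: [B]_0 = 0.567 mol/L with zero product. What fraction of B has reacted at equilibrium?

X = 0.436

Let X = conversion of B; extent ξ = 0.567X/2 mol/L.
Concentrations: [B] = 0.567 − 0.567X; [D] = 0.85X.
K = [D]^3 / ([B]^2).
Setting equal to 0.5 and solving for X on (0,1) gives X = 0.436.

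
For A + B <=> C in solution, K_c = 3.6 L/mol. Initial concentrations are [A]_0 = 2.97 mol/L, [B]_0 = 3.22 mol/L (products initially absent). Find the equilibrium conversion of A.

Let X = conversion of A; extent ξ = 2.97·X mol/L.
Concentrations: [A] = 2.97 − 2.97X; [B] = 3.22 − 2.97X; [C] = 2.97X.
K_c = [C] / ([A] [B]).
Setting equal to 3.6 and solving for X on (0,1) gives X = 0.770.

X = 0.770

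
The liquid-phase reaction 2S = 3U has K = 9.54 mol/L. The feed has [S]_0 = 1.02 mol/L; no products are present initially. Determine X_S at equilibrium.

X = 0.670

Let X = conversion of S; extent ξ = 1.02X/2 mol/L.
Concentrations: [S] = 1.02 − 1.02X; [U] = 1.53X.
K = [U]^3 / ([S]^2).
Equating to 9.54 mol/L: the physical root is X = 0.670.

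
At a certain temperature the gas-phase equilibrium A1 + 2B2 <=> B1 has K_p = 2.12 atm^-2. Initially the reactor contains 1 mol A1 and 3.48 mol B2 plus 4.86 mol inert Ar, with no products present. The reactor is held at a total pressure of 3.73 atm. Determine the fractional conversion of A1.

Take 1 mol A1 as basis and let X be its fractional conversion, so ξ = X.
At extent ξ: n_A1 = 1 − X; n_B2 = 3.48 − 2X; n_B1 = X; n_I = 4.86 (inert).
Total moles n_T = 9.34 − 2X.
y_i = n_i/n_T, p_i = y_i·P. K_p = p_B1 / (p_A1 p_B2^2).
Setting this equal to 2.12 atm^-2 and taking the physical root (0 < X < 1) gives X = 0.677.

X = 0.677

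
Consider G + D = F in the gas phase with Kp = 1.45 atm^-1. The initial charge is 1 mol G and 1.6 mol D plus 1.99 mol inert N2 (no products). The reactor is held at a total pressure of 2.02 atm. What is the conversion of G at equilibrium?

X = 0.449

Let X = conversion of G (basis 1 mol G); extent of reaction ξ = X.
Moles: n_G = 1 − X; n_D = 1.6 − X; n_F = X; n_I = 1.99 (inert).
n_T = Σnᵢ = 4.59 − X.
With p_i = (n_i/n_T)P, Kp = p_F / (p_G p_D).
Substituting and setting equal to 1.45 atm^-1 gives a polynomial in X; the root in (0,1) is X = 0.449.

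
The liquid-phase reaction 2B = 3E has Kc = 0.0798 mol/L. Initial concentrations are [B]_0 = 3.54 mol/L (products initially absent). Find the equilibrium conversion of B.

Let X = conversion of B; extent ξ = 3.54X/2 mol/L.
Concentrations: [B] = 3.54 − 3.54X; [E] = 5.31X.
Kc = [E]^3 / ([B]^2).
This equals 0.0798 at X = 0.167 (the root in 0 < X < 1).

X = 0.167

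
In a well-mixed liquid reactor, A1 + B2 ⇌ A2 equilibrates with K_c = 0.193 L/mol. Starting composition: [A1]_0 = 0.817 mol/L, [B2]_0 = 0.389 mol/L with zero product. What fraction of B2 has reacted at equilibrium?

Let X = conversion of B2; extent ξ = 0.389·X mol/L.
Concentrations: [A1] = 0.817 − 0.389X; [B2] = 0.389 − 0.389X; [A2] = 0.389X.
K_c = [A2] / ([A1] [B2]).
This equals 0.193 at X = 0.129 (the root in 0 < X < 1).

X = 0.129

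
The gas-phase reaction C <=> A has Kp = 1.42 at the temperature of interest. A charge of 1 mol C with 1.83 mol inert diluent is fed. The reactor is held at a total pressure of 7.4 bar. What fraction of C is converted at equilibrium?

X = 0.587

Basis: 1 mol C initially; let X = conversion of C. Extent ξ = X.
Species balance: n_C = 1 − X; n_A = X; n_I = 1.83 (inert).
Since Δν = 0, n_T = 2.83 throughout.
With p_i = (n_i/n_T)P, Kp = p_A / (p_C).
Equating to 1.42 and solving on 0 < X < 1: X = 0.587.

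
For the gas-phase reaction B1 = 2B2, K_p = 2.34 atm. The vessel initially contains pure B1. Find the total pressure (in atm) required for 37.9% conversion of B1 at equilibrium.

Take 1 mol B1 as basis and let X be its fractional conversion, so ξ = X.
Moles: n_B1 = 1 − X; n_B2 = 2X.
Summing: n_T = 1 + X.
K_p = p_B2^2 / (p_B1) with p_i = (n_i/n_T)·P.
At X = 0.379: the mole-fraction product g(X) = Π y_i^ν_i = 0.6709. Since K_p = g(X)·P^{1}, P = (K_p/g)^(1/1) = (2.34/0.6709)^(1/1) = 3.49 atm.

P = 3.49 atm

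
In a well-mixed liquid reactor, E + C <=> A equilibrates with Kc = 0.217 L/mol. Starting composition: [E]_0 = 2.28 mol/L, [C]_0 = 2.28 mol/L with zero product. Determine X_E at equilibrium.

X = 0.266

Let X = conversion of E; extent ξ = 2.28·X mol/L.
Concentrations: [E] = 2.28 − 2.28X; [C] = 2.28 − 2.28X; [A] = 2.28X.
Kc = [A] / ([E] [C]).
Equating to 0.217 L/mol: the physical root is X = 0.266.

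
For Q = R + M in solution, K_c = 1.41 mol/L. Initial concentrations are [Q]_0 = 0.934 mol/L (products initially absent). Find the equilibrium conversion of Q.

X = 0.687

Let X = conversion of Q; extent ξ = 0.934·X mol/L.
Concentrations: [Q] = 0.934 − 0.934X; [R] = 0.934X; [M] = 0.934X.
K_c = [R] [M] / ([Q]).
Solving K_c = 1.41 for X ∈ (0,1): X = 0.687.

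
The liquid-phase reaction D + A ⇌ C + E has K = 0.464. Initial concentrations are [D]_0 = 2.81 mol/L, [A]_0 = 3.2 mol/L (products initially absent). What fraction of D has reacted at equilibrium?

Let X = conversion of D; extent ξ = 2.81·X mol/L.
Concentrations: [D] = 2.81 − 2.81X; [A] = 3.2 − 2.81X; [C] = 2.81X; [E] = 2.81X.
K = [C] [E] / ([D] [A]).
Equating to 0.464: the physical root is X = 0.432.

X = 0.432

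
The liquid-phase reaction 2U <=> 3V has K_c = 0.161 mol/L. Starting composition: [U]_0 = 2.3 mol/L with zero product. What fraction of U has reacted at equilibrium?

Let X = conversion of U; extent ξ = 2.3X/2 mol/L.
Concentrations: [U] = 2.3 − 2.3X; [V] = 3.45X.
K_c = [V]^3 / ([U]^2).
Equating to 0.161 mol/L: the physical root is X = 0.231.

X = 0.231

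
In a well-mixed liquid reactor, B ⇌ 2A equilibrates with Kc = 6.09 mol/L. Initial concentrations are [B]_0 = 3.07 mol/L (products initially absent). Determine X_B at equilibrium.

X = 0.499

Let X = conversion of B; extent ξ = 3.07·X mol/L.
Concentrations: [B] = 3.07 − 3.07X; [A] = 6.14X.
Kc = [A]^2 / ([B]).
Equating to 6.09 mol/L: the physical root is X = 0.499.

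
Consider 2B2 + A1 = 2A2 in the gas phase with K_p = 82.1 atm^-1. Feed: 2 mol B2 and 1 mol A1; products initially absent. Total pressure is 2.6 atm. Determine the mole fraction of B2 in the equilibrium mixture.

y_B2 = 0.173

Let X = conversion of B2 (basis 2 mol B2); extent of reaction ξ = X.
Mole table: n_B2 = 2 − 2X; n_A1 = 1 − X; n_A2 = 2X.
Total moles n_T = 3 − X.
Mole fractions y_i = n_i/n_T; K_p = p_A2^2 / (p_B2^2 p_A1) with p_i = y_i·P.
Substituting and setting equal to 82.1 atm^-1 gives a polynomial in X; the root in (0,1) is X = 0.811.
Then n_B2 = 0.378, n_T = 2.19, so y_B2 = 0.173.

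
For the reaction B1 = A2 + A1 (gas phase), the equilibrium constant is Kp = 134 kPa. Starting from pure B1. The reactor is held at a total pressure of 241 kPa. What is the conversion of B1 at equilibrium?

Basis: 1 mol B1 initially; let X = conversion of B1. Extent ξ = X.
At extent ξ: n_B1 = 1 − X; n_A2 = X; n_A1 = X.
n_T = Σnᵢ = 1 + X.
y_i = n_i/n_T, p_i = y_i·P. Kp = p_A2 p_A1 / (p_B1).
Equating to 134 kPa and solving on 0 < X < 1: X = 0.598.

X = 0.598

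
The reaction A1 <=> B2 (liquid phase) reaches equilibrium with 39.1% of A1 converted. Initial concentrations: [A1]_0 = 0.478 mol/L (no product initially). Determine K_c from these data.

K_c = 0.642

Let X = conversion of A1.
Concentrations: [A1] = 0.478 − 0.478X; [B2] = 0.478X.
At X = 0.391: [A1] = 0.291, [B2] = 0.187.
K_c = [B2] / ([A1]) = 0.642.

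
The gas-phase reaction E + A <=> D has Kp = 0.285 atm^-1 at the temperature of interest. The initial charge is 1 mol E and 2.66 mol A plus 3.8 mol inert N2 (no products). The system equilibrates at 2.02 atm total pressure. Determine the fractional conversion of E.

X = 0.165

Basis: 1 mol E initially; let X = conversion of E. Extent ξ = X.
At extent ξ: n_E = 1 − X; n_A = 2.66 − X; n_D = X; n_I = 3.8 (inert).
Total moles n_T = 7.46 − X.
y_i = n_i/n_T, p_i = y_i·P. Kp = p_D / (p_E p_A).
Equating to 0.285 atm^-1 and solving on 0 < X < 1: X = 0.165.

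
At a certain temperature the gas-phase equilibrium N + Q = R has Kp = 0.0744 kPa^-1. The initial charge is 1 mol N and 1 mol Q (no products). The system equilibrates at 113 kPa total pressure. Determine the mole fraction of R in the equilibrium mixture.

y_R = 0.508

Take 1 mol N as basis and let X be its fractional conversion, so ξ = X.
Mole table: n_N = 1 − X; n_Q = 1 − X; n_R = X.
Summing: n_T = 2 − X.
With p_i = (n_i/n_T)P, Kp = p_R / (p_N p_Q).
Equating to 0.0744 kPa^-1 and solving on 0 < X < 1: X = 0.674.
Then n_R = 0.674, n_T = 1.33, so y_R = 0.508.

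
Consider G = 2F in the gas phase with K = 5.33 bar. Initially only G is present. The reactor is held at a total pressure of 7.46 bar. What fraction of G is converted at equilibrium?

X = 0.389

Let X = conversion of G (basis 1 mol G); extent of reaction ξ = X.
Moles: n_G = 1 − X; n_F = 2X.
Summing: n_T = 1 + X.
With p_i = (n_i/n_T)P, K = p_F^2 / (p_G).
Equating to 5.33 bar and solving on 0 < X < 1: X = 0.389.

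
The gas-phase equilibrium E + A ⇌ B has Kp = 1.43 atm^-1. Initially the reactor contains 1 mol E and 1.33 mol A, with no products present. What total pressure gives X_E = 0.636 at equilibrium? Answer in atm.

Take 1 mol E as basis and let X be its fractional conversion, so ξ = X.
Moles: n_E = 1 − X; n_A = 1.33 − X; n_B = X.
n_T = Σnᵢ = 2.33 − X.
Kp = p_B / (p_E p_A) with p_i = (n_i/n_T)·P.
At X = 0.636: the mole-fraction product g(X) = Π y_i^ν_i = 4.265. Since Kp = g(X)·P^{-1}, P = (g/Kp)^(1/1) = (4.265/1.43)^(1/1) = 2.98 atm.

P = 2.98 atm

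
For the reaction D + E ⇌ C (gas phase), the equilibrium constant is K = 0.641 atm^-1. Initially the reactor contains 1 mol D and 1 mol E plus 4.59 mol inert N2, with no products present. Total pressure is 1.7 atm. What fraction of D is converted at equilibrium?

X = 0.128

Take 1 mol D as basis and let X be its fractional conversion, so ξ = X.
Mole table: n_D = 1 − X; n_E = 1 − X; n_C = X; n_I = 4.59 (inert).
Summing: n_T = 6.59 − X.
Mole fractions y_i = n_i/n_T; K = p_C / (p_D p_E) with p_i = y_i·P.
Equating to 0.641 atm^-1 and solving on 0 < X < 1: X = 0.128.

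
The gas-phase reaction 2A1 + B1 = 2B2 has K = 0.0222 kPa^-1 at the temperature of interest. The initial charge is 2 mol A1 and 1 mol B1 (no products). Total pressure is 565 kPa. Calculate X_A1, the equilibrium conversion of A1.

X = 0.593

Basis: 2 mol A1 initially; let X = conversion of A1. Extent ξ = X.
Mole table: n_A1 = 2 − 2X; n_B1 = 1 − X; n_B2 = 2X.
Total moles n_T = 3 − X.
Mole fractions y_i = n_i/n_T; K = p_B2^2 / (p_A1^2 p_B1) with p_i = y_i·P.
This yields a degree-3 equation in X; solving on (0,1), X = 0.593.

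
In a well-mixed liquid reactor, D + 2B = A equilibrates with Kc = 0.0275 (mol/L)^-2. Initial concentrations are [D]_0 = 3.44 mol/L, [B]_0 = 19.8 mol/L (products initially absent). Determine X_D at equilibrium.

X = 0.843

Let X = conversion of D; extent ξ = 3.44·X mol/L.
Concentrations: [D] = 3.44 − 3.44X; [B] = 19.8 − 6.88X; [A] = 3.44X.
Kc = [A] / ([D] [B]^2).
Solving Kc = 0.0275 for X ∈ (0,1): X = 0.843.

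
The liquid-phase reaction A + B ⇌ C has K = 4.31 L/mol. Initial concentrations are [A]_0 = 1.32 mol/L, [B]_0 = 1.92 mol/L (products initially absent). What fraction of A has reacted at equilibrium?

X = 0.791

Let X = conversion of A; extent ξ = 1.32·X mol/L.
Concentrations: [A] = 1.32 − 1.32X; [B] = 1.92 − 1.32X; [C] = 1.32X.
K = [C] / ([A] [B]).
Solving K = 4.31 for X ∈ (0,1): X = 0.791.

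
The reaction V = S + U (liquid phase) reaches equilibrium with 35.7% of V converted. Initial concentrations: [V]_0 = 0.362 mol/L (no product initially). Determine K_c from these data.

K_c = 0.0718 mol/L

Let X = conversion of V.
Concentrations: [V] = 0.362 − 0.362X; [S] = 0.362X; [U] = 0.362X.
At X = 0.357: [V] = 0.233, [S] = 0.129, [U] = 0.129.
K_c = [S] [U] / ([V]) = 0.0718 mol/L.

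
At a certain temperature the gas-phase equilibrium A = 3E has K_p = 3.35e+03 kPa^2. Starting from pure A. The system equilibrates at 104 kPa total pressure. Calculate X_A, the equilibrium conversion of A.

X = 0.271

Take 1 mol A as basis and let X be its fractional conversion, so ξ = X.
At extent ξ: n_A = 1 − X; n_E = 3X.
n_T = Σnᵢ = 1 + 2X.
Mole fractions y_i = n_i/n_T; K_p = p_E^3 / (p_A) with p_i = y_i·P.
Substituting and setting equal to 3.35e+03 kPa^2 gives a polynomial in X; the root in (0,1) is X = 0.271.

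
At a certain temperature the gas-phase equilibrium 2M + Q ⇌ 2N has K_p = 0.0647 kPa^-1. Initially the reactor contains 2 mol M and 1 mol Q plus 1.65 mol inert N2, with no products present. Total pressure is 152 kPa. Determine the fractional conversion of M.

Basis: 2 mol M initially; let X = conversion of M. Extent ξ = X.
Species balance: n_M = 2 − 2X; n_Q = 1 − X; n_N = 2X; n_I = 1.65 (inert).
Total moles n_T = 4.65 − X.
y_i = n_i/n_T, p_i = y_i·P. K_p = p_N^2 / (p_M^2 p_Q).
Substituting and setting equal to 0.0647 kPa^-1 gives a polynomial in X; the root in (0,1) is X = 0.517.

X = 0.517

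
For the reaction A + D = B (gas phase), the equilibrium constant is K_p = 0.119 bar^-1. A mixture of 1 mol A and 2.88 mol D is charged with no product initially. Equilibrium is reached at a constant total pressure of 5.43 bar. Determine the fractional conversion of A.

X = 0.317

Basis: 1 mol A initially; let X = conversion of A. Extent ξ = X.
At extent ξ: n_A = 1 − X; n_D = 2.88 − X; n_B = X.
Total moles n_T = 3.88 − X.
y_i = n_i/n_T, p_i = y_i·P. K_p = p_B / (p_A p_D).
Substituting and setting equal to 0.119 bar^-1 gives a polynomial in X; the root in (0,1) is X = 0.317.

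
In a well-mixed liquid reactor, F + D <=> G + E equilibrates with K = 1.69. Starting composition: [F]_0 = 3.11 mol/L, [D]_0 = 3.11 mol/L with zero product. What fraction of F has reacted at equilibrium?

Let X = conversion of F; extent ξ = 3.11·X mol/L.
Concentrations: [F] = 3.11 − 3.11X; [D] = 3.11 − 3.11X; [G] = 3.11X; [E] = 3.11X.
K = [G] [E] / ([F] [D]).
Equating to 1.69: the physical root is X = 0.565.

X = 0.565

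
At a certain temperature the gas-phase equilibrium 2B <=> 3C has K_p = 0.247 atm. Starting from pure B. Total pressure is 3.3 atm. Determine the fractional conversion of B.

Basis: 1 mol B initially; let X = conversion of B. Extent ξ = 0.5X.
Species balance: n_B = 1 − X; n_C = 1.5X.
n_T = Σnᵢ = 1 + 0.5X.
With p_i = (n_i/n_T)P, K_p = p_C^3 / (p_B^2).
Setting this equal to 0.247 atm and taking the physical root (0 < X < 1) gives X = 0.243.

X = 0.243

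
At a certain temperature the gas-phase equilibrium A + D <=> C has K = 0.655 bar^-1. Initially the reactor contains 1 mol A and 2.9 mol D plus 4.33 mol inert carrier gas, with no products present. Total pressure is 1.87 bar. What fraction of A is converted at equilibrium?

X = 0.287

Basis: 1 mol A initially; let X = conversion of A. Extent ξ = X.
At extent ξ: n_A = 1 − X; n_D = 2.9 − X; n_C = X; n_I = 4.33 (inert).
n_T = Σnᵢ = 8.23 − X.
With p_i = (n_i/n_T)P, K = p_C / (p_A p_D).
This yields a degree-2 equation in X; solving on (0,1), X = 0.287.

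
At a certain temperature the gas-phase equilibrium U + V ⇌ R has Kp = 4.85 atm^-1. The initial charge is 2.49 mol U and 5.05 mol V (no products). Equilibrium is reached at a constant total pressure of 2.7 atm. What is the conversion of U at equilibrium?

Basis: 2.49 mol U initially; let X = conversion of U. Extent ξ = 2.49X.
At extent ξ: n_U = 2.49 − 2.49X; n_V = 5.05 − 2.49X; n_R = 2.49X.
Total moles n_T = 7.54 − 2.49X.
With p_i = (n_i/n_T)P, Kp = p_R / (p_U p_V).
Equating to 4.85 atm^-1 and solving on 0 < X < 1: X = 0.875.

X = 0.875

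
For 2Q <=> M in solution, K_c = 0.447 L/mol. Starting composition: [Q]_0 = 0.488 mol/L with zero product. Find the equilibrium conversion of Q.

X = 0.247

Let X = conversion of Q; extent ξ = 0.488X/2 mol/L.
Concentrations: [Q] = 0.488 − 0.488X; [M] = 0.244X.
K_c = [M] / ([Q]^2).
Equating to 0.447 L/mol: the physical root is X = 0.247.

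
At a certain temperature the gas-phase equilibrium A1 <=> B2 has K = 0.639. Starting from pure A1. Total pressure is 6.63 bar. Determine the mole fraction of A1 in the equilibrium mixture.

Take 1 mol A1 as basis and let X be its fractional conversion, so ξ = X.
Moles: n_A1 = 1 − X; n_B2 = X.
Total moles n_T = 1 (Δν = 0, constant).
Mole fractions y_i = n_i/n_T; K = p_B2 / (p_A1) with p_i = y_i·P.
Equating to 0.639 and solving on 0 < X < 1: X = 0.390.
Then n_A1 = 0.61, n_T = 1, so y_A1 = 0.610.

y_A1 = 0.610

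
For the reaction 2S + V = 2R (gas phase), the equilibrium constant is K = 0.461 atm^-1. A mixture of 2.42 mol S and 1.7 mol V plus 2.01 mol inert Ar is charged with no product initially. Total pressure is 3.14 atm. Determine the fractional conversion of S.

Let X = conversion of S (basis 2.42 mol S); extent of reaction ξ = 1.21X.
Species balance: n_S = 2.42 − 2.42X; n_V = 1.7 − 1.21X; n_R = 2.42X; n_I = 2.01 (inert).
Total moles n_T = 6.13 − 1.21X.
Mole fractions y_i = n_i/n_T; K = p_R^2 / (p_S^2 p_V) with p_i = y_i·P.
This yields a degree-3 equation in X; solving on (0,1), X = 0.362.

X = 0.362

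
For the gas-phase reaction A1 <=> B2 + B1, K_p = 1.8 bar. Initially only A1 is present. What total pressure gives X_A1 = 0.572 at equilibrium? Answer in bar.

Let X = conversion of A1 (basis 1 mol A1); extent of reaction ξ = X.
Moles: n_A1 = 1 − X; n_B2 = X; n_B1 = X.
n_T = Σnᵢ = 1 + X.
K_p = p_B2 p_B1 / (p_A1) with p_i = (n_i/n_T)·P.
At X = 0.572: the mole-fraction product g(X) = Π y_i^ν_i = 0.4863. Since K_p = g(X)·P^{1}, P = (K_p/g)^(1/1) = (1.8/0.4863)^(1/1) = 3.7 bar.

P = 3.7 bar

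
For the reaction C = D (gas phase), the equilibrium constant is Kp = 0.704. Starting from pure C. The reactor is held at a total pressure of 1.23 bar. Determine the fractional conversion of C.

X = 0.413

Let X = conversion of C (basis 1 mol C); extent of reaction ξ = X.
At extent ξ: n_C = 1 − X; n_D = X.
Since Δν = 0, n_T = 1 throughout.
y_i = n_i/n_T, p_i = y_i·P. Kp = p_D / (p_C).
Substituting and setting equal to 0.704 gives a polynomial in X; the root in (0,1) is X = 0.413.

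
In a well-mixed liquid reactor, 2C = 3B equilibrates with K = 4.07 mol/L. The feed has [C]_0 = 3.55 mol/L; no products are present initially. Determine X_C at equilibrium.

Let X = conversion of C; extent ξ = 3.55X/2 mol/L.
Concentrations: [C] = 3.55 − 3.55X; [B] = 5.32X.
K = [B]^3 / ([C]^2).
Solving K = 4.07 for X ∈ (0,1): X = 0.462.

X = 0.462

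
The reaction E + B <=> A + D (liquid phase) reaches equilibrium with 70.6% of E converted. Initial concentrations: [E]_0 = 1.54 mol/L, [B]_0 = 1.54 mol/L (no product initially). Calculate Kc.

Kc = 5.77

Let X = conversion of E.
Concentrations: [E] = 1.54 − 1.54X; [B] = 1.54 − 1.54X; [A] = 1.54X; [D] = 1.54X.
At X = 0.706: [E] = 0.453, [B] = 0.453, [A] = 1.09, [D] = 1.09.
Kc = [A] [D] / ([E] [B]) = 5.77.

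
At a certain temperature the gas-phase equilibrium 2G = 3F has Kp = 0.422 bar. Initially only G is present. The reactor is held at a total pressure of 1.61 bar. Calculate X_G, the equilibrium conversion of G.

X = 0.341

Basis: 1 mol G initially; let X = conversion of G. Extent ξ = 0.5X.
Mole table: n_G = 1 − X; n_F = 1.5X.
n_T = Σnᵢ = 1 + 0.5X.
Mole fractions y_i = n_i/n_T; Kp = p_F^3 / (p_G^2) with p_i = y_i·P.
Equating to 0.422 bar and solving on 0 < X < 1: X = 0.341.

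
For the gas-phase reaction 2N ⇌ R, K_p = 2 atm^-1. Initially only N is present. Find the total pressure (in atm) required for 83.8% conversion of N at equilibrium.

Basis: 1 mol N initially; let X = conversion of N. Extent ξ = 0.5X.
Mole table: n_N = 1 − X; n_R = 0.5X.
Summing: n_T = 1 − 0.5X.
K_p = p_R / (p_N^2) with p_i = (n_i/n_T)·P.
At X = 0.838: the mole-fraction product g(X) = Π y_i^ν_i = 9.276. Since K_p = g(X)·P^{-1}, P = (g/K_p)^(1/1) = (9.276/2)^(1/1) = 4.64 atm.

P = 4.64 atm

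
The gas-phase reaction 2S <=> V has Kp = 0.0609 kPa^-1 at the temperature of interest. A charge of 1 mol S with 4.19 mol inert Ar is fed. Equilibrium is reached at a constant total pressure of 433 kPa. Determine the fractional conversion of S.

X = 0.740

Basis: 1 mol S initially; let X = conversion of S. Extent ξ = 0.5X.
Mole table: n_S = 1 − X; n_V = 0.5X; n_I = 4.19 (inert).
Summing: n_T = 5.19 − 0.5X.
y_i = n_i/n_T, p_i = y_i·P. Kp = p_V / (p_S^2).
Setting this equal to 0.0609 kPa^-1 and taking the physical root (0 < X < 1) gives X = 0.740.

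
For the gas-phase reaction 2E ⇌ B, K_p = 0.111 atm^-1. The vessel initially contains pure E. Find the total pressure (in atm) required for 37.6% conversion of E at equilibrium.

P = 3.53 atm

Basis: 1 mol E initially; let X = conversion of E. Extent ξ = 0.5X.
Mole table: n_E = 1 − X; n_B = 0.5X.
Total moles n_T = 1 − 0.5X.
K_p = p_B / (p_E^2) with p_i = (n_i/n_T)·P.
At X = 0.376: the mole-fraction product g(X) = Π y_i^ν_i = 0.3921. Since K_p = g(X)·P^{-1}, P = (g/K_p)^(1/1) = (0.3921/0.111)^(1/1) = 3.53 atm.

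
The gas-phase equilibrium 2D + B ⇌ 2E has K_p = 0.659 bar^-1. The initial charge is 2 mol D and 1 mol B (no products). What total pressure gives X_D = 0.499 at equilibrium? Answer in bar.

Take 2 mol D as basis and let X be its fractional conversion, so ξ = X.
At extent ξ: n_D = 2 − 2X; n_B = 1 − X; n_E = 2X.
n_T = Σnᵢ = 3 − X.
K_p = p_E^2 / (p_D^2 p_B) with p_i = (n_i/n_T)·P.
At X = 0.499: the mole-fraction product g(X) = Π y_i^ν_i = 4.952. Since K_p = g(X)·P^{-1}, P = (g/K_p)^(1/1) = (4.952/0.659)^(1/1) = 7.51 bar.

P = 7.51 bar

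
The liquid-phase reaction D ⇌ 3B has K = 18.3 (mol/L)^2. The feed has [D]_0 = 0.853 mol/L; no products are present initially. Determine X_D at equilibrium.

Let X = conversion of D; extent ξ = 0.853·X mol/L.
Concentrations: [D] = 0.853 − 0.853X; [B] = 2.56X.
K = [B]^3 / ([D]).
Equating to 18.3 (mol/L)^2: the physical root is X = 0.673.

X = 0.673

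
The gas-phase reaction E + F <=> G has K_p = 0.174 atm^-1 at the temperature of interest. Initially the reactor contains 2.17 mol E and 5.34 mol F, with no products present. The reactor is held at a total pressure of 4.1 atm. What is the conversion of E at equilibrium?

X = 0.327

Take 2.17 mol E as basis and let X be its fractional conversion, so ξ = 2.17X.
At extent ξ: n_E = 2.17 − 2.17X; n_F = 5.34 − 2.17X; n_G = 2.17X.
Summing: n_T = 7.51 − 2.17X.
With p_i = (n_i/n_T)P, K_p = p_G / (p_E p_F).
Substituting and setting equal to 0.174 atm^-1 gives a polynomial in X; the root in (0,1) is X = 0.327.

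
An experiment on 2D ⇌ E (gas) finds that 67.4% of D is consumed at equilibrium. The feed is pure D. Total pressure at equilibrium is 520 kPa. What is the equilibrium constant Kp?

Let X = conversion of D (basis 1 mol D); extent of reaction ξ = 0.5X.
Mole table: n_D = 1 − X; n_E = 0.5X.
Summing: n_T = 1 − 0.5X.
At X = 0.674: n_D = 0.326, n_E = 0.337, n_T = 0.663.
p_i = (n_i/n_T)·P. Kp = p_E / (p_D^2) = 0.00404 kPa^-1.

Kp = 0.00404 kPa^-1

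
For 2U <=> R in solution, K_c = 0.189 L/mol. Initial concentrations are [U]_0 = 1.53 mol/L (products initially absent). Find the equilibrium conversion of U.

X = 0.291

Let X = conversion of U; extent ξ = 1.53X/2 mol/L.
Concentrations: [U] = 1.53 − 1.53X; [R] = 0.765X.
K_c = [R] / ([U]^2).
Equating to 0.189 L/mol: the physical root is X = 0.291.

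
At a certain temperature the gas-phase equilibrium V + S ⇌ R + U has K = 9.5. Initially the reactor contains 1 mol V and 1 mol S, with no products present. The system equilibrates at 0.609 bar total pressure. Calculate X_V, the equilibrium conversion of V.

X = 0.755

Let X = conversion of V (basis 1 mol V); extent of reaction ξ = X.
Species balance: n_V = 1 − X; n_S = 1 − X; n_R = X; n_U = X.
n_T stays at 2 (no change in mole number).
With p_i = (n_i/n_T)P, K = p_R p_U / (p_V p_S).
This yields a degree-2 equation in X; solving on (0,1), X = 0.755.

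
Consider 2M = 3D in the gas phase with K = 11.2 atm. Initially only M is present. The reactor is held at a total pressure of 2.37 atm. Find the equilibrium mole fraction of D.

y_D = 0.719

Basis: 1 mol M initially; let X = conversion of M. Extent ξ = 0.5X.
Mole table: n_M = 1 − X; n_D = 1.5X.
Total moles n_T = 1 + 0.5X.
Mole fractions y_i = n_i/n_T; K = p_D^3 / (p_M^2) with p_i = y_i·P.
Substituting and setting equal to 11.2 atm gives a polynomial in X; the root in (0,1) is X = 0.631.
Then n_D = 0.946, n_T = 1.32, so y_D = 0.719.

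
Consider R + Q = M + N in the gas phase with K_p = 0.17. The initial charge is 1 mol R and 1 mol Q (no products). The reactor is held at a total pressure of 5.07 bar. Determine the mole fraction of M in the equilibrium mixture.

y_M = 0.146

Basis: 1 mol R initially; let X = conversion of R. Extent ξ = X.
At extent ξ: n_R = 1 − X; n_Q = 1 − X; n_M = X; n_N = X.
Total moles n_T = 2 (Δν = 0, constant).
Mole fractions y_i = n_i/n_T; K_p = p_M p_N / (p_R p_Q) with p_i = y_i·P.
This yields a degree-2 equation in X; solving on (0,1), X = 0.292.
Then n_M = 0.292, n_T = 2, so y_M = 0.146.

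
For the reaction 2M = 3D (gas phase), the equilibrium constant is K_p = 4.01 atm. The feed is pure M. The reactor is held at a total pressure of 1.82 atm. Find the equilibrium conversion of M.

X = 0.551

Let X = conversion of M (basis 1 mol M); extent of reaction ξ = 0.5X.
Species balance: n_M = 1 − X; n_D = 1.5X.
Summing: n_T = 1 + 0.5X.
With p_i = (n_i/n_T)P, K_p = p_D^3 / (p_M^2).
This yields a degree-3 equation in X; solving on (0,1), X = 0.551.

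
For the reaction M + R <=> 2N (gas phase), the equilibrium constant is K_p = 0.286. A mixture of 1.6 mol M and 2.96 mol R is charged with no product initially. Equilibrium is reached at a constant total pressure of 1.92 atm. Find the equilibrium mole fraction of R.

y_R = 0.550

Basis: 1.6 mol M initially; let X = conversion of M. Extent ξ = 1.6X.
Moles: n_M = 1.6 − 1.6X; n_R = 2.96 − 1.6X; n_N = 3.2X.
n_T stays at 4.56 (no change in mole number).
Mole fractions y_i = n_i/n_T; K_p = p_N^2 / (p_M p_R) with p_i = y_i·P.
Setting this equal to 0.286 and taking the physical root (0 < X < 1) gives X = 0.283.
Then n_R = 2.51, n_T = 4.56, so y_R = 0.550.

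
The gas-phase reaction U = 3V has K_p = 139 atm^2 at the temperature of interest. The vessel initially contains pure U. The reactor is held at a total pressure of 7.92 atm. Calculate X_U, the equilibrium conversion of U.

Let X = conversion of U (basis 1 mol U); extent of reaction ξ = X.
At extent ξ: n_U = 1 − X; n_V = 3X.
n_T = Σnᵢ = 1 + 2X.
y_i = n_i/n_T, p_i = y_i·P. K_p = p_V^3 / (p_U).
This yields a degree-3 equation in X; solving on (0,1), X = 0.546.

X = 0.546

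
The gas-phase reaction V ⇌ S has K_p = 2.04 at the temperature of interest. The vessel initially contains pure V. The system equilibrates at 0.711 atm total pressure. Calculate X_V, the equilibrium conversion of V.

Basis: 1 mol V initially; let X = conversion of V. Extent ξ = X.
Moles: n_V = 1 − X; n_S = X.
n_T stays at 1 (no change in mole number).
Mole fractions y_i = n_i/n_T; K_p = p_S / (p_V) with p_i = y_i·P.
Setting this equal to 2.04 and taking the physical root (0 < X < 1) gives X = 0.671.

X = 0.671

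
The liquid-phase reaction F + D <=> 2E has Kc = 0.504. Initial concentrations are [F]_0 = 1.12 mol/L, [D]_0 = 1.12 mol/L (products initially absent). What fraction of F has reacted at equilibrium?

Let X = conversion of F; extent ξ = 1.12·X mol/L.
Concentrations: [F] = 1.12 − 1.12X; [D] = 1.12 − 1.12X; [E] = 2.24X.
Kc = [E]^2 / ([F] [D]).
Solving Kc = 0.504 for X ∈ (0,1): X = 0.262.

X = 0.262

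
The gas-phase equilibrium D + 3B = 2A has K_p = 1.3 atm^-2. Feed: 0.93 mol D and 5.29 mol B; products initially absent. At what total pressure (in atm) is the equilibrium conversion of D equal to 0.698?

P = 1.73 atm

Let X = conversion of D (basis 0.93 mol D); extent of reaction ξ = 0.93X.
Moles: n_D = 0.93 − 0.93X; n_B = 5.29 − 2.79X; n_A = 1.86X.
Total moles n_T = 6.22 − 1.86X.
K_p = p_A^2 / (p_D p_B^3) with p_i = (n_i/n_T)·P.
At X = 0.698: the mole-fraction product g(X) = Π y_i^ν_i = 3.893. Since K_p = g(X)·P^{-2}, P = (g/K_p)^(1/2) = (3.893/1.3)^(1/2) = 1.73 atm.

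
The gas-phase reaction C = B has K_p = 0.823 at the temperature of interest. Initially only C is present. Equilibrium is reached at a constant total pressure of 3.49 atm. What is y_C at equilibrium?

y_C = 0.549

Let X = conversion of C (basis 1 mol C); extent of reaction ξ = X.
Moles: n_C = 1 − X; n_B = X.
Since Δν = 0, n_T = 1 throughout.
y_i = n_i/n_T, p_i = y_i·P. K_p = p_B / (p_C).
Equating to 0.823 and solving on 0 < X < 1: X = 0.451.
Then n_C = 0.549, n_T = 1, so y_C = 0.549.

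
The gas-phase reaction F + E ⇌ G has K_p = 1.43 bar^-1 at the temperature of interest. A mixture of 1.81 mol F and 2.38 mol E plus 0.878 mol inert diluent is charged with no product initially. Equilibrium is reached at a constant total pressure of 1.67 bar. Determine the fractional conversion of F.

X = 0.465

Basis: 1.81 mol F initially; let X = conversion of F. Extent ξ = 1.81X.
Moles: n_F = 1.81 − 1.81X; n_E = 2.38 − 1.81X; n_G = 1.81X; n_I = 0.878 (inert).
Total moles n_T = 5.07 − 1.81X.
y_i = n_i/n_T, p_i = y_i·P. K_p = p_G / (p_F p_E).
This yields a degree-2 equation in X; solving on (0,1), X = 0.465.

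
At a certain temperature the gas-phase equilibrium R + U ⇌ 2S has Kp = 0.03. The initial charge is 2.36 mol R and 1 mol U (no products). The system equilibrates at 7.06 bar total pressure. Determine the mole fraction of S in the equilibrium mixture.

Take 1 mol U as basis and let X be its fractional conversion, so ξ = X.
Mole table: n_R = 2.36 − X; n_U = 1 − X; n_S = 2X.
Total moles n_T = 3.36 (Δν = 0, constant).
With p_i = (n_i/n_T)P, Kp = p_S^2 / (p_R p_U).
Equating to 0.03 and solving on 0 < X < 1: X = 0.121.
Then n_S = 0.243, n_T = 3.36, so y_S = 0.072.

y_S = 0.072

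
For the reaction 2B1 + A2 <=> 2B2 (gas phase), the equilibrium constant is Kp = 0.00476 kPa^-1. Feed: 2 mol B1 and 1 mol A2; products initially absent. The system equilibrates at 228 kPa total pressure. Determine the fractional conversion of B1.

X = 0.341

Basis: 2 mol B1 initially; let X = conversion of B1. Extent ξ = X.
At extent ξ: n_B1 = 2 − 2X; n_A2 = 1 − X; n_B2 = 2X.
Summing: n_T = 3 − X.
y_i = n_i/n_T, p_i = y_i·P. Kp = p_B2^2 / (p_B1^2 p_A2).
Substituting and setting equal to 0.00476 kPa^-1 gives a polynomial in X; the root in (0,1) is X = 0.341.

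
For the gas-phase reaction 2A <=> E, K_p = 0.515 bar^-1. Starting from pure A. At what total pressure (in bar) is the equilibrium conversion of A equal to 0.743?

P = 6.86 bar

Take 1 mol A as basis and let X be its fractional conversion, so ξ = 0.5X.
Mole table: n_A = 1 − X; n_E = 0.5X.
n_T = Σnᵢ = 1 − 0.5X.
K_p = p_E / (p_A^2) with p_i = (n_i/n_T)·P.
At X = 0.743: the mole-fraction product g(X) = Π y_i^ν_i = 3.535. Since K_p = g(X)·P^{-1}, P = (g/K_p)^(1/1) = (3.535/0.515)^(1/1) = 6.86 bar.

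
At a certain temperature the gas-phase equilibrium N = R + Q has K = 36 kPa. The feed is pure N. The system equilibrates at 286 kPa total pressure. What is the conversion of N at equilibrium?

Basis: 1 mol N initially; let X = conversion of N. Extent ξ = X.
Mole table: n_N = 1 − X; n_R = X; n_Q = X.
Summing: n_T = 1 + X.
y_i = n_i/n_T, p_i = y_i·P. K = p_R p_Q / (p_N).
Setting this equal to 36 kPa and taking the physical root (0 < X < 1) gives X = 0.334.

X = 0.334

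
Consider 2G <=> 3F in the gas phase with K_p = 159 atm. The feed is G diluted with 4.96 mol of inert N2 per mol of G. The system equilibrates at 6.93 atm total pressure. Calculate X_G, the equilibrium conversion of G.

X = 0.876

Basis: 1 mol G initially; let X = conversion of G. Extent ξ = 0.5X.
Species balance: n_G = 1 − X; n_F = 1.5X; n_I = 4.96 (inert).
Summing: n_T = 5.96 + 0.5X.
y_i = n_i/n_T, p_i = y_i·P. K_p = p_F^3 / (p_G^2).
Equating to 159 atm and solving on 0 < X < 1: X = 0.876.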